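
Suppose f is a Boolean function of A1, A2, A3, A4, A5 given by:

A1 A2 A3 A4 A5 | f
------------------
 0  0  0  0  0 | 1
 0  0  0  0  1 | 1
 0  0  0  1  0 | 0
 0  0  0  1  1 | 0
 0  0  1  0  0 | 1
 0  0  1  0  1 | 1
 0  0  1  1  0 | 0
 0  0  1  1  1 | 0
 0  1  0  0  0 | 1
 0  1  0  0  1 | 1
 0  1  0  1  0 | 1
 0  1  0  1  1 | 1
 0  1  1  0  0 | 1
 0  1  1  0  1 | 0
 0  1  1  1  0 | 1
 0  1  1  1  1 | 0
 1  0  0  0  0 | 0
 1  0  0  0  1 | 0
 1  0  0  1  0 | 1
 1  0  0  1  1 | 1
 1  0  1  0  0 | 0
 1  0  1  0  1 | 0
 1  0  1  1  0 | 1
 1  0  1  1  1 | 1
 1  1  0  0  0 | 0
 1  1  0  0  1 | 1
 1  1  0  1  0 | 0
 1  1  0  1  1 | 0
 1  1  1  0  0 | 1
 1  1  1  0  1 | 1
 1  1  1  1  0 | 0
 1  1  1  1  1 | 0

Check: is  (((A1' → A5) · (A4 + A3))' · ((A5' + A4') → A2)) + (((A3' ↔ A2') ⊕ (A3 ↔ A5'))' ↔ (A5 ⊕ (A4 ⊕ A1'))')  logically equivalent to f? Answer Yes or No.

No

Evaluate (((A1' → A5) · (A4 + A3))' · ((A5' + A4') → A2)) + (((A3' ↔ A2') ⊕ (A3 ↔ A5'))' ↔ (A5 ⊕ (A4 ⊕ A1'))') on each row and compare to f:
  A1=0, A2=0, A3=0, A4=0, A5=0: formula gives 1, f = 1 ✓
  A1=0, A2=0, A3=0, A4=0, A5=1: formula gives 1, f = 1 ✓
  A1=0, A2=0, A3=0, A4=1, A5=0: formula gives 0, f = 0 ✓
  A1=0, A2=0, A3=0, A4=1, A5=1: formula gives 0, f = 0 ✓
  …
  A1=0, A2=1, A3=1, A4=1, A5=1: formula gives 1, but f = 0 ✗
A single disagreement suffices: at (0,1,1,1,1) they differ, so the formula does not compute f.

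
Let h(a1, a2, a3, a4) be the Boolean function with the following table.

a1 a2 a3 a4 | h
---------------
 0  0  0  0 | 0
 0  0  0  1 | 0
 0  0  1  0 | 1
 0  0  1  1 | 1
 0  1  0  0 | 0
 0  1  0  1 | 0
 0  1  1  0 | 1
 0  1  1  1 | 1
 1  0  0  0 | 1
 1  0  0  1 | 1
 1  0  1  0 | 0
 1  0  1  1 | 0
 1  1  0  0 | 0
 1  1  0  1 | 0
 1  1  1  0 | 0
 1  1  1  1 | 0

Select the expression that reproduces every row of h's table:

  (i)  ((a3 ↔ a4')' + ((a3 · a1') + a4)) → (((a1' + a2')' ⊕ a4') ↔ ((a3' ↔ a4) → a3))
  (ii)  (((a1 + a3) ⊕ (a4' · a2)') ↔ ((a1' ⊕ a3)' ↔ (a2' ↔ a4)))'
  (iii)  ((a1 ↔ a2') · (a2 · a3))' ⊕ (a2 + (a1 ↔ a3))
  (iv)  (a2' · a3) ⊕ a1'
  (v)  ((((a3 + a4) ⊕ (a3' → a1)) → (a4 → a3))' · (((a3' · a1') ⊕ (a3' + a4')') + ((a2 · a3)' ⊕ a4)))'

(i) fails at (0,0,0,0): the formula yields 1, h is 0.
(ii) fails at (0,0,0,1): the formula yields 1, h is 0.
(iv) fails at (0,0,0,0): the formula yields 1, h is 0.
(v) fails at (0,0,0,0): the formula yields 1, h is 0.
That leaves (iii). Evaluating it on every row reproduces the table of h exactly.

iii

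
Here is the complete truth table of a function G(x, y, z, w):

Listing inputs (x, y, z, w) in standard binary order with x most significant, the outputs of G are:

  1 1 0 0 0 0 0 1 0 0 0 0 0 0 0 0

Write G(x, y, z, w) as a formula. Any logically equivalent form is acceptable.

G(x, y, z, w) = ((((not x and not y) and not z) and not w) or (((not x and not y) and not z) and w)) or (((not x and y) and z) and w)

Collect the rows where G=1 — (0,0,0,0), (0,0,0,1), (0,1,1,1) — and write one minterm per row: ¬x·¬y·¬z·¬w, ¬x·¬y·¬z·w, ¬x·y·z·w. Their union (logical OR) reproduces the table exactly.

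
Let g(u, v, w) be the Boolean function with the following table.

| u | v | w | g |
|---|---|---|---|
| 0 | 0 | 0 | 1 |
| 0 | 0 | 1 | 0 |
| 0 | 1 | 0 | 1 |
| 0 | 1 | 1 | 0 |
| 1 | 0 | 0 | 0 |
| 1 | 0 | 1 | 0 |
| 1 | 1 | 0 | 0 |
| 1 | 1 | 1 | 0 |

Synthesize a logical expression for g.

The 1-rows are (0,0,0), (0,1,0). Each contributes one minterm — ¬u·¬v·¬w; ¬u·v·¬w — and their disjunction is a sum-of-products form of g.

g(u, v, w) = ((not u and not v) and not w) or ((not u and v) and not w)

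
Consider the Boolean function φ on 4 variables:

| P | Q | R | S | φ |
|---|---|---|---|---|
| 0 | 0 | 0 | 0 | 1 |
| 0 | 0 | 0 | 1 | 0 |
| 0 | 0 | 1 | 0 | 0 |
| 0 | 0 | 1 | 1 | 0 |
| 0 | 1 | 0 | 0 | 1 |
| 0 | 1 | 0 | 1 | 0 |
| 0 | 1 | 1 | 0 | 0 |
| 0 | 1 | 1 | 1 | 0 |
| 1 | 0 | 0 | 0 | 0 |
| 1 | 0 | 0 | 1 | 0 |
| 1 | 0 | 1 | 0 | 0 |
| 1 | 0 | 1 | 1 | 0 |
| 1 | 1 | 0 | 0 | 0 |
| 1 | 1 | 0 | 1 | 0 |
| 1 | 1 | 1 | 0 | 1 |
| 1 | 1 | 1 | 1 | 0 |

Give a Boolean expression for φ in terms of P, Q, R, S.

φ(P, Q, R, S) = ((((¬P ∧ ¬Q) ∧ ¬R) ∧ ¬S) ∨ (((¬P ∧ Q) ∧ ¬R) ∧ ¬S)) ∨ (((P ∧ Q) ∧ R) ∧ ¬S)

Collect the rows where φ=1 — (0,0,0,0), (0,1,0,0), (1,1,1,0) — and write one minterm per row: ¬P·¬Q·¬R·¬S, ¬P·Q·¬R·¬S, P·Q·R·¬S. Their union (logical OR) reproduces the table exactly.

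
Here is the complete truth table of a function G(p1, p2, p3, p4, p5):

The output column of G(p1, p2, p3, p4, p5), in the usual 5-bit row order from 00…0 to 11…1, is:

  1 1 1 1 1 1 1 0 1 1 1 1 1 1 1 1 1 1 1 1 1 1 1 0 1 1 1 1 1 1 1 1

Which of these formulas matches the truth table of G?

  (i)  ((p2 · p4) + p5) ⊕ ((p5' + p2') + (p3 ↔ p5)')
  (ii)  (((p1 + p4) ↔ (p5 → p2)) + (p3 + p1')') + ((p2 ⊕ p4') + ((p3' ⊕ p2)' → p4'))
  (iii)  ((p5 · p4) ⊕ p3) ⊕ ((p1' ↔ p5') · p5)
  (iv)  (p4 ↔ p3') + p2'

(i) fails at (0,0,0,0,1): the formula yields 0, G is 1.
(iii) fails at (0,0,0,0,0): the formula yields 0, G is 1.
(iv) fails at (0,0,1,1,1): the formula yields 1, G is 0.
Only (ii) survives; checking it on all 32 rows confirms it matches G.

ii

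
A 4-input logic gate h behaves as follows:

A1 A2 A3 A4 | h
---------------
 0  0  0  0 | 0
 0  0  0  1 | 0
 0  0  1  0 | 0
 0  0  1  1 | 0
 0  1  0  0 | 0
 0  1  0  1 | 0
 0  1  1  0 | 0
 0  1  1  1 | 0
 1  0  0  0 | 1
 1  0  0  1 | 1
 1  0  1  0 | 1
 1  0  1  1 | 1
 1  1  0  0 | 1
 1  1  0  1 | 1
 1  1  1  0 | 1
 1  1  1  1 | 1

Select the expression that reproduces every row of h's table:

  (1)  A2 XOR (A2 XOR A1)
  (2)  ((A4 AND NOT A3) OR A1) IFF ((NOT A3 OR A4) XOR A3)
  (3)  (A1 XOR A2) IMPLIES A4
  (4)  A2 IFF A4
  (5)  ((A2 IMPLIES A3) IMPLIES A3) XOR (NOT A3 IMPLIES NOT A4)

(2) fails at (0,0,0,1): the formula yields 1, h is 0.
(3) fails at (0,0,0,0): the formula yields 1, h is 0.
(4) fails at (0,0,0,0): the formula yields 1, h is 0.
(5) fails at (0,0,0,0): the formula yields 1, h is 0.
That leaves (1). Evaluating it on every row reproduces the table of h exactly.

1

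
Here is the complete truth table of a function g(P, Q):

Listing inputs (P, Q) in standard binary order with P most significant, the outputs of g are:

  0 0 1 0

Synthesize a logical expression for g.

g(P, Q) = P · Q'

1 only at (1,0): P AND NOT Q.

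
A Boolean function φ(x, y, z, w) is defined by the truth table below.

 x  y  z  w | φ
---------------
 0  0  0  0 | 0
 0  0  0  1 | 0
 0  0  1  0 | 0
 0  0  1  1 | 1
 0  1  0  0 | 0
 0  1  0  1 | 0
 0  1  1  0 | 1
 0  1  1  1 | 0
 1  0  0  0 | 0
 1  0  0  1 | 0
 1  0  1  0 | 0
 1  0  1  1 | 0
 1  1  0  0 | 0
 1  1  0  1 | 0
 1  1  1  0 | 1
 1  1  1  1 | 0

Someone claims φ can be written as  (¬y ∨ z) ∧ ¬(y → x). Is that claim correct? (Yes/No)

Test each input against both φ and the formula:
  x=0, y=0, z=0, w=0: formula gives 0, φ = 0 ✓
  x=0, y=0, z=0, w=1: formula gives 0, φ = 0 ✓
  x=0, y=0, z=1, w=0: formula gives 0, φ = 0 ✓
  x=0, y=0, z=1, w=1: formula gives 0, but φ = 1 ✗
Since they disagree at (0,0,1,1), the expression is not a correct formula for φ.

No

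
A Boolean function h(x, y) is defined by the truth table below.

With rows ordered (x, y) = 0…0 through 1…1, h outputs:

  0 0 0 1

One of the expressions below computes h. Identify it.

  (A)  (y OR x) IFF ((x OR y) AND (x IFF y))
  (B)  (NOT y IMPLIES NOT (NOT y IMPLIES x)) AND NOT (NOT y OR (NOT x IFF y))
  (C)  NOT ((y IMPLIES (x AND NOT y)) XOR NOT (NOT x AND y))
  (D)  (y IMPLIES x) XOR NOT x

B

(A): at (0,0) it gives 1, but h = 0 — eliminated.
(C): at (0,0) it gives 1, but h = 0 — eliminated.
(D): at (0,1) it gives 1, but h = 0 — eliminated.
Only (B) survives; checking it on all 4 rows confirms it matches h.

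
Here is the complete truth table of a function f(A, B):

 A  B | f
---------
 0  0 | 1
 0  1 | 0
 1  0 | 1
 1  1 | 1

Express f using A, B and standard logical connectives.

f(A, B) = B IMPLIES A

This is B → A (false only at 0,1).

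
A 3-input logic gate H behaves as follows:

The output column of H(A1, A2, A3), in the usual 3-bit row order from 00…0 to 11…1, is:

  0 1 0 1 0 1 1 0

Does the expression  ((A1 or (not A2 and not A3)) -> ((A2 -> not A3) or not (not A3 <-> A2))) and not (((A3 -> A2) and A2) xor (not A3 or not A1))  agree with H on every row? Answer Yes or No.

Test each input against both H and the formula:
  A1=0, A2=0, A3=0: formula gives 0, H = 0 ✓
  A1=0, A2=0, A3=1: formula gives 0, but H = 1 ✗
Since they disagree at (0,0,1), the expression is not a correct formula for H.

No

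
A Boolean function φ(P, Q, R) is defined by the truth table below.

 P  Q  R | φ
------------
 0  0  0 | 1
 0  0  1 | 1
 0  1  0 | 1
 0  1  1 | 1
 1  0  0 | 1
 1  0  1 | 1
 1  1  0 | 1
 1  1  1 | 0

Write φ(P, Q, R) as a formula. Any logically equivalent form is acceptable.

φ(P, Q, R) = ((P · Q) · R)'

The output is 0 only when every input is 1 — NAND of all inputs.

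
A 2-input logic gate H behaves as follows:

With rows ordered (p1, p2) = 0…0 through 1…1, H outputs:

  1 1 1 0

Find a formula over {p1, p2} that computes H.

H(p1, p2) = not (p1 and p2)

The output is 0 only when every input is 1 — NAND of all inputs.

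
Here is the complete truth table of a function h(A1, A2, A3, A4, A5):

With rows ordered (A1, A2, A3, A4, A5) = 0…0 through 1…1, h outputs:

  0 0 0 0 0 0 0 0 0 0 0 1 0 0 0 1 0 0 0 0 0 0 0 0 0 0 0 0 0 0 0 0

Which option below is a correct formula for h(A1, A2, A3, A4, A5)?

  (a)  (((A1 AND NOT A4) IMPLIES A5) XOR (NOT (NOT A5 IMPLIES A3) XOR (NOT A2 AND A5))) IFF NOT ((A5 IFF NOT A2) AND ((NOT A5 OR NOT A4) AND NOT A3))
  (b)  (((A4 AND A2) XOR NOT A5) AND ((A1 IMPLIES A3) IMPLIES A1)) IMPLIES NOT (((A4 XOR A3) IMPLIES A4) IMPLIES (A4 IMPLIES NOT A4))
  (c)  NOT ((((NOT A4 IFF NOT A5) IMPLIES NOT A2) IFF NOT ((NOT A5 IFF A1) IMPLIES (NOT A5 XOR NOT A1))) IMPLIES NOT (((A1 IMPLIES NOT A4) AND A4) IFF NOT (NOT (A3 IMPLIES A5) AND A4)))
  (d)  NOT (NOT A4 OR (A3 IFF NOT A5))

c

(a) disagrees with h on (0,0,0,0,1) (formula → 1, table → 0); rule it out.
(b) disagrees with h on (0,0,0,0,0) (formula → 1, table → 0); rule it out.
(d) disagrees with h on (0,0,0,1,0) (formula → 1, table → 0); rule it out.
(c) is the remaining candidate, and it agrees with h on all 32 inputs.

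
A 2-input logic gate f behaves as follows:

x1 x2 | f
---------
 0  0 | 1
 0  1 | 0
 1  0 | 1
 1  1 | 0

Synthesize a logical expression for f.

f(x1, x2) = ~x2

The output is the negation of x2.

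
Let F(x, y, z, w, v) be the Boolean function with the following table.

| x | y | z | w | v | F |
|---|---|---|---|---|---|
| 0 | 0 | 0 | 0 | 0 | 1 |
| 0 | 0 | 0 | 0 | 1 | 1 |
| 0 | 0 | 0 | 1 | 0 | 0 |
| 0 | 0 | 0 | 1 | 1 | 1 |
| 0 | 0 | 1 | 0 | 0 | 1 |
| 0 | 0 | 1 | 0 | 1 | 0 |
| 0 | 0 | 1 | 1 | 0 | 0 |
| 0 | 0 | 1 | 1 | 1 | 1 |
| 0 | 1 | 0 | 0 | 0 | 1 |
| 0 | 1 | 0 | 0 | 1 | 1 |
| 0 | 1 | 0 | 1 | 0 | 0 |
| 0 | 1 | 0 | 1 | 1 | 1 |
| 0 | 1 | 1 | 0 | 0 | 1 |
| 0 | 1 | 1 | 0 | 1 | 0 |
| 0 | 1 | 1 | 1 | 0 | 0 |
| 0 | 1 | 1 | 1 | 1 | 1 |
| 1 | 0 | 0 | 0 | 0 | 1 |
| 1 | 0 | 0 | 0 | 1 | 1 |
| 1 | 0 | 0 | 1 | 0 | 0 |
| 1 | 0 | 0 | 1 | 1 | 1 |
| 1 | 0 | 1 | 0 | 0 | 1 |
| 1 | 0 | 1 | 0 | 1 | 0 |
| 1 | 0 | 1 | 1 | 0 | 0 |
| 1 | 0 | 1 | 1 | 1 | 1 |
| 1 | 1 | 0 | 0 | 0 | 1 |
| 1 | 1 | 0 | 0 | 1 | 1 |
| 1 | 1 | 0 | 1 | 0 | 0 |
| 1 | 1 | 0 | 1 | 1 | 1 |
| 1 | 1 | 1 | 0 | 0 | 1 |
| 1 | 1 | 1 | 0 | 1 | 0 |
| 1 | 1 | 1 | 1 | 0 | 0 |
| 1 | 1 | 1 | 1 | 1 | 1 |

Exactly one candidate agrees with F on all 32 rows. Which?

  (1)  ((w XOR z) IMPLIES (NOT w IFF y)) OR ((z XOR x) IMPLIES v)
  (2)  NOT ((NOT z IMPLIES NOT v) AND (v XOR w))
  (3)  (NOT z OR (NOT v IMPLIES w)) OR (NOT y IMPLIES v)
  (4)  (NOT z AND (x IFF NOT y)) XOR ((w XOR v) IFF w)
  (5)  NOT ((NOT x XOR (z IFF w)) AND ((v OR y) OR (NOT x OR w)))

2

(1): at (0,0,0,1,0) it gives 1, but F = 0 — eliminated.
(3): at (0,0,0,1,0) it gives 1, but F = 0 — eliminated.
(4): at (0,0,0,0,1) it gives 0, but F = 1 — eliminated.
(5): at (0,0,0,1,1) it gives 0, but F = 1 — eliminated.
That leaves (2). Evaluating it on every row reproduces the table of F exactly.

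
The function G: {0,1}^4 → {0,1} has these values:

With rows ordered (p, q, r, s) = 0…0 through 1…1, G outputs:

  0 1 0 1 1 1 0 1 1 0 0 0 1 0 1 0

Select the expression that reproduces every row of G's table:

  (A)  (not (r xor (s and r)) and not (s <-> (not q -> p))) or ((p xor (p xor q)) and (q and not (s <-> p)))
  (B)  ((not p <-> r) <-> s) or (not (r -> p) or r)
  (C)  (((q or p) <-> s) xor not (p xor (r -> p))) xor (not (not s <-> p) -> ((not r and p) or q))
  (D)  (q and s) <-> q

A

(B): at (0,0,0,0) it gives 1, but G = 0 — eliminated.
(C): at (0,0,0,0) it gives 1, but G = 0 — eliminated.
(D): at (0,0,0,0) it gives 1, but G = 0 — eliminated.
That leaves (A). Evaluating it on every row reproduces the table of G exactly.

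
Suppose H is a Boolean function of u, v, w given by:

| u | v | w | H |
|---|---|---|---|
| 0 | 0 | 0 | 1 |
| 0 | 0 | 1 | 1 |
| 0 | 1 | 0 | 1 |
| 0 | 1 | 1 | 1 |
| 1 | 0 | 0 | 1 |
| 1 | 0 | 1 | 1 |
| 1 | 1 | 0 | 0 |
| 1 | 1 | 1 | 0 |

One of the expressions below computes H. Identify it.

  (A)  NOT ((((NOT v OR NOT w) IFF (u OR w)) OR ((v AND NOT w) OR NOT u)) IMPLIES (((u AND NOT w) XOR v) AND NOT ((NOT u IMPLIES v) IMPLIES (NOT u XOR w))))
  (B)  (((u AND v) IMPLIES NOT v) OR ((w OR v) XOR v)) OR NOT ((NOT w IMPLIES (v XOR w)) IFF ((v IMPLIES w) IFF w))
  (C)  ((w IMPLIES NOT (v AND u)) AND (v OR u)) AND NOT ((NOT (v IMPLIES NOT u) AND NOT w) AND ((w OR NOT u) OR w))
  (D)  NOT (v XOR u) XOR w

B

(A): at (0,1,1) it gives 0, but H = 1 — eliminated.
(C): at (0,0,0) it gives 0, but H = 1 — eliminated.
(D): at (0,0,1) it gives 0, but H = 1 — eliminated.
That leaves (B). Evaluating it on every row reproduces the table of H exactly.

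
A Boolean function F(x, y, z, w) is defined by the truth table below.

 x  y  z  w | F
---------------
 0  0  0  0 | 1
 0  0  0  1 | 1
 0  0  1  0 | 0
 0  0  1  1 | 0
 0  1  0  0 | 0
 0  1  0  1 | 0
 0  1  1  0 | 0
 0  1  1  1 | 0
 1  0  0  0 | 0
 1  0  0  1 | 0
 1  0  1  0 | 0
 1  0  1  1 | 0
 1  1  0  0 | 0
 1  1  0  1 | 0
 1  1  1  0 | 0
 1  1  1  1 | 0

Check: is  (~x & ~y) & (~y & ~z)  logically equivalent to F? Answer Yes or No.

Yes

Check the formula against F row by row:
  x=0, y=0, z=0, w=0: formula gives 1, F = 1 ✓
  x=0, y=0, z=0, w=1: formula gives 1, F = 1 ✓
  x=0, y=0, z=1, w=0: formula gives 0, F = 0 ✓
  x=0, y=0, z=1, w=1: formula gives 0, F = 0 ✓
  …and likewise for the remaining 12 rows.
All 16 rows match — the expression computes F exactly.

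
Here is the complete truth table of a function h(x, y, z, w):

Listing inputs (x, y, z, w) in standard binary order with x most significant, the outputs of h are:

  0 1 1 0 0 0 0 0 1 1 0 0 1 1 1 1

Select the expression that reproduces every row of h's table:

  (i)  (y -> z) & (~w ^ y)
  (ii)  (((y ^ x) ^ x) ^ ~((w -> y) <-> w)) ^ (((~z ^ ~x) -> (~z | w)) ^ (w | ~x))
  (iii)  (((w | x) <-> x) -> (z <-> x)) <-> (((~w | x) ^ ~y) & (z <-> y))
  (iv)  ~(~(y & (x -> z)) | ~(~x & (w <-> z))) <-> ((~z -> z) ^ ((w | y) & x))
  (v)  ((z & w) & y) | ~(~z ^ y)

(i) disagrees with h on (0,0,0,0) (formula → 1, table → 0); rule it out.
(ii) disagrees with h on (0,0,0,0) (formula → 1, table → 0); rule it out.
(iv) disagrees with h on (0,0,0,0) (formula → 1, table → 0); rule it out.
(v) disagrees with h on (0,0,0,1) (formula → 0, table → 1); rule it out.
(iii) is the remaining candidate, and it agrees with h on all 16 inputs.

iii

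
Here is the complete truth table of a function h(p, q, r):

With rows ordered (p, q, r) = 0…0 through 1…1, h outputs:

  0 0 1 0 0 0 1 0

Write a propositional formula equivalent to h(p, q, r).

The 1-rows are (0,1,0), (1,1,0). Each contributes one minterm — ¬p·q·¬r; p·q·¬r — and their disjunction is a sum-of-products form of h.

h(p, q, r) = ((p' · q) · r') + ((p · q) · r')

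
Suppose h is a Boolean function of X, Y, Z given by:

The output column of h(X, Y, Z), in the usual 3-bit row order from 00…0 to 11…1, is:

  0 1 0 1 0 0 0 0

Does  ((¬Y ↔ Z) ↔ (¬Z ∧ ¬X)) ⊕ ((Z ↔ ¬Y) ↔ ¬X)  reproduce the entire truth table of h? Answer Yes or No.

Yes

Evaluate ((¬Y ↔ Z) ↔ (¬Z ∧ ¬X)) ⊕ ((Z ↔ ¬Y) ↔ ¬X) on each row and compare to h:
  X=0, Y=0, Z=0: formula gives 0, h = 0 ✓
  X=0, Y=0, Z=1: formula gives 1, h = 1 ✓
  X=0, Y=1, Z=0: formula gives 0, h = 0 ✓
  X=0, Y=1, Z=1: formula gives 1, h = 1 ✓
  X=1, Y=0, Z=0: formula gives 0, h = 0 ✓
  … (the remaining 3 rows also agree.)
Every row agrees, so the formula is equivalent.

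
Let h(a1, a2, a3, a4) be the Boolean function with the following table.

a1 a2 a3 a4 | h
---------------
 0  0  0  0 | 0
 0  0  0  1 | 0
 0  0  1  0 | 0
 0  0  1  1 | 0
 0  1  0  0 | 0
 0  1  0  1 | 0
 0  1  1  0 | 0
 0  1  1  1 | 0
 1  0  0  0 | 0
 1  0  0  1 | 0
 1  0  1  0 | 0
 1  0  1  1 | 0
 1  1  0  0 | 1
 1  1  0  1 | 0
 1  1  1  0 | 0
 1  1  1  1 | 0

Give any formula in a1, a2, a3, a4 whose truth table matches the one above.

h(a1, a2, a3, a4) = ((a1 and a2) and not a3) and not a4

Only row (1,1,0,0) gives 1. That row's minterm a1·a2·¬a3·¬a4 is h directly.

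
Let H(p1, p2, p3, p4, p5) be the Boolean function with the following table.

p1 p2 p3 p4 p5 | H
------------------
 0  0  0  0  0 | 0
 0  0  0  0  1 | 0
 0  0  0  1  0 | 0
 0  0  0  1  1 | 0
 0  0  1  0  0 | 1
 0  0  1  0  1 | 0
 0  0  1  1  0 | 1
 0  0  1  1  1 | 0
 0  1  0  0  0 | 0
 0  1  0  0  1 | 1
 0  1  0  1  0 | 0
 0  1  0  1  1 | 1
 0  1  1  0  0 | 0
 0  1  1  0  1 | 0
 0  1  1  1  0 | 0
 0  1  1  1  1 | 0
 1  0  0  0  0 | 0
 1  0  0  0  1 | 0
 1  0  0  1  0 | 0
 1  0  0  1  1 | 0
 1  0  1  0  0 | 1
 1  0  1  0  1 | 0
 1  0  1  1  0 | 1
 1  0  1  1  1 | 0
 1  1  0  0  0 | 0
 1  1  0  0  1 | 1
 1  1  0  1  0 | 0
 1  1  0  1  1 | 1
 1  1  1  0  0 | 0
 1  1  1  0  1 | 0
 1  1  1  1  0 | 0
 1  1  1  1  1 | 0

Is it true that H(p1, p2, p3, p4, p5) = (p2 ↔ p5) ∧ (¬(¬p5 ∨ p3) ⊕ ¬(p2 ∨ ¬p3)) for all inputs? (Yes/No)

Test each input against both H and the formula:
  p1=0, p2=0, p3=0, p4=0, p5=0: formula gives 0, H = 0 ✓
  p1=0, p2=0, p3=0, p4=0, p5=1: formula gives 0, H = 0 ✓
  p1=0, p2=0, p3=0, p4=1, p5=0: formula gives 0, H = 0 ✓
  p1=0, p2=0, p3=0, p4=1, p5=1: formula gives 0, H = 0 ✓
  …and likewise for the remaining 28 rows.
Every row agrees, so the formula is equivalent.

Yes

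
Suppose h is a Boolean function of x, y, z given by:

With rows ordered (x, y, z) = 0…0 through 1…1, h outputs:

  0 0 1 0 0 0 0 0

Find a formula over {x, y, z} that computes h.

h(x, y, z) = (~x & y) & ~z

h is 1 on exactly one input, (0,1,0), whose minterm is ¬x·y·¬z. So h is just that conjunction.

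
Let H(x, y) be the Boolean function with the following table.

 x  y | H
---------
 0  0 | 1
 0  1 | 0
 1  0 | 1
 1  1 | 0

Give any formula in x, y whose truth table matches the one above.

H(x, y) = NOT y

The output is the negation of y.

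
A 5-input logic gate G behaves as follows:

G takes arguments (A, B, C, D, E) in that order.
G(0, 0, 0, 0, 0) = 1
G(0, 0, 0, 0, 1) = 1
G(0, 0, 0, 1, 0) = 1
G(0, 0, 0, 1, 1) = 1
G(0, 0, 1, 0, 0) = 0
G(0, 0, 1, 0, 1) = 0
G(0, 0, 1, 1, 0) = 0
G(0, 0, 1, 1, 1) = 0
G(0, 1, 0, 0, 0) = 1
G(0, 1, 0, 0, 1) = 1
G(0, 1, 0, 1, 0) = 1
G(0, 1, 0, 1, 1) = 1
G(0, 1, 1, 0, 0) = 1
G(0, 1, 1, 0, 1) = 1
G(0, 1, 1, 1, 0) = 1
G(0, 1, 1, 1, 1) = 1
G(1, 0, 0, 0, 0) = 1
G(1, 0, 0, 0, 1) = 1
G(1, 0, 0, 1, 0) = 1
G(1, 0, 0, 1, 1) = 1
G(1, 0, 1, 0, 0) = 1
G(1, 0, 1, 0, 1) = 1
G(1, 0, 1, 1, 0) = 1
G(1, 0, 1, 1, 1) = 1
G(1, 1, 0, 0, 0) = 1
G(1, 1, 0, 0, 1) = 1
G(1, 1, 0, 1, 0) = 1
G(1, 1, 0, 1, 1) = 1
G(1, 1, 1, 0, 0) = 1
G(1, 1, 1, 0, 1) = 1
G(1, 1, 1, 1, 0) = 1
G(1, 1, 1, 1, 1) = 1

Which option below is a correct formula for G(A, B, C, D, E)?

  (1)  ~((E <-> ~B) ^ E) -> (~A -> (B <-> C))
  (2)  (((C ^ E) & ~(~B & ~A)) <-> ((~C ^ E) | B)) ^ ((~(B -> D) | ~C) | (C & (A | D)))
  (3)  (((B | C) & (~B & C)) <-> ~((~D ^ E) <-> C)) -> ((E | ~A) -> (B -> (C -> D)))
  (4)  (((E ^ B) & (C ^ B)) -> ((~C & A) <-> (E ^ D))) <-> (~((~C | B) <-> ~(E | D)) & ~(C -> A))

1

(2) disagrees with G on (0,0,0,0,1) (formula → 0, table → 1); rule it out.
(3) disagrees with G on (0,0,1,0,0) (formula → 1, table → 0); rule it out.
(4) disagrees with G on (0,0,0,0,0) (formula → 0, table → 1); rule it out.
Only (1) survives; checking it on all 32 rows confirms it matches G.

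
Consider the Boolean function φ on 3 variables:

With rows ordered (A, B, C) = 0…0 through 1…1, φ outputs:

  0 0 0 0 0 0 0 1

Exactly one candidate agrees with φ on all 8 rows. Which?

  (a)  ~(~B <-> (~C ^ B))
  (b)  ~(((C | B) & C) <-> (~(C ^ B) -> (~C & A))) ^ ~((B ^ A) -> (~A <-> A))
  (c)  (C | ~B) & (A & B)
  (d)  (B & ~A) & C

c

(a) disagrees with φ on (0,0,1) (formula → 1, table → 0); rule it out.
(b) disagrees with φ on (1,0,1) (formula → 1, table → 0); rule it out.
(d) disagrees with φ on (0,1,1) (formula → 1, table → 0); rule it out.
Only (c) survives; checking it on all 8 rows confirms it matches φ.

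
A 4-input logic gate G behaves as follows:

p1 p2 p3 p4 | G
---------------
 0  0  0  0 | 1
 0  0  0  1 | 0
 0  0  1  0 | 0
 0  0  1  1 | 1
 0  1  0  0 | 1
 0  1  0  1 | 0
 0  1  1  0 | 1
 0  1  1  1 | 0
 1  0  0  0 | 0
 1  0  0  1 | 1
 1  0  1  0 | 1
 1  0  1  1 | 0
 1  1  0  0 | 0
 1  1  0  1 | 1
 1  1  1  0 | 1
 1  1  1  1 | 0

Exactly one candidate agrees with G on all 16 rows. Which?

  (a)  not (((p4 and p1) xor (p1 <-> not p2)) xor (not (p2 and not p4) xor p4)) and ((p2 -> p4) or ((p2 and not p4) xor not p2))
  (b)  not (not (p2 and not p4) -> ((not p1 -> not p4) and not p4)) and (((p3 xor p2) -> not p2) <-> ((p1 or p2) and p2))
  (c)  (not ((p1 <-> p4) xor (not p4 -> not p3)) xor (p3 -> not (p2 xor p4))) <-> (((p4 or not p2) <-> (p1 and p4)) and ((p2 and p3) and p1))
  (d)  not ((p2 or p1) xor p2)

c

(a) disagrees with G on (0,0,0,0) (formula → 0, table → 1); rule it out.
(b) disagrees with G on (0,0,0,0) (formula → 0, table → 1); rule it out.
(d) disagrees with G on (0,0,0,1) (formula → 1, table → 0); rule it out.
Only (c) survives; checking it on all 16 rows confirms it matches G.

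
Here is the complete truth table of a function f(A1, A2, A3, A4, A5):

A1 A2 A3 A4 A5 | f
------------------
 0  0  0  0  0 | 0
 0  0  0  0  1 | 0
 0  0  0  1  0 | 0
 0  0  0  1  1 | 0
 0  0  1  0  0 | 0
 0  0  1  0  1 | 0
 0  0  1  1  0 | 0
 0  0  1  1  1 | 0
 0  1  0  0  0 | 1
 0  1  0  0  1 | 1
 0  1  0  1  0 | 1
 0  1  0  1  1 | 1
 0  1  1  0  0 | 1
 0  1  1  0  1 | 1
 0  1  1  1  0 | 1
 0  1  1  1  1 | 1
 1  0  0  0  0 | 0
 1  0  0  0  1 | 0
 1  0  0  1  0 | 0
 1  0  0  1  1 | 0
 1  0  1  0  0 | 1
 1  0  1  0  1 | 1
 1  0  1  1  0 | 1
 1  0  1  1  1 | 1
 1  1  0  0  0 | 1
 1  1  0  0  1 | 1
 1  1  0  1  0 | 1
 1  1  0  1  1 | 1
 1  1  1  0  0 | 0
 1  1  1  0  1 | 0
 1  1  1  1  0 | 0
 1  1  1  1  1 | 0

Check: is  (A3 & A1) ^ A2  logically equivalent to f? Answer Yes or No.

Yes

Check the formula against f row by row:
  A1=0, A2=0, A3=0, A4=0, A5=0: formula gives 0, f = 0 ✓
  A1=0, A2=0, A3=0, A4=0, A5=1: formula gives 0, f = 0 ✓
  A1=0, A2=0, A3=0, A4=1, A5=0: formula gives 0, f = 0 ✓
  A1=0, A2=0, A3=0, A4=1, A5=1: formula gives 0, f = 0 ✓
  …and likewise for the remaining 28 rows.
No disagreement on any input; they are logically equivalent.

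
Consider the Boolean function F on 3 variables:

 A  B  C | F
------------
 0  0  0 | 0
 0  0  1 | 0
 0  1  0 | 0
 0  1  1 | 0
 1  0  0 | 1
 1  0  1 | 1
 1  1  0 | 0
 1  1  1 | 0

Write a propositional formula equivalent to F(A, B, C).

Collect the rows where F=1 — (1,0,0), (1,0,1) — and write one minterm per row: A·¬B·¬C, A·¬B·C. Their union (logical OR) reproduces the table exactly.

F(A, B, C) = ((A and not B) and not C) or ((A and not B) and C)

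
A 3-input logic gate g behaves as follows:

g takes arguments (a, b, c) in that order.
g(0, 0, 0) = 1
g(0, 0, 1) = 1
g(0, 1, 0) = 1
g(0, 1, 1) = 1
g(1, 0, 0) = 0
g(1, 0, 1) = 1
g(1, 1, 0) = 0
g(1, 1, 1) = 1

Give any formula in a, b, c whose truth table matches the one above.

g(a, b, c) = NOT (((a AND NOT b) AND NOT c) OR ((a AND b) AND NOT c))

The 0-rows are (1,0,0), (1,1,0). Take each as a conjunction (a·¬b·¬c, a·b·¬c), form their disjunction, and complement — that gives a formula that is 1 everywhere g is.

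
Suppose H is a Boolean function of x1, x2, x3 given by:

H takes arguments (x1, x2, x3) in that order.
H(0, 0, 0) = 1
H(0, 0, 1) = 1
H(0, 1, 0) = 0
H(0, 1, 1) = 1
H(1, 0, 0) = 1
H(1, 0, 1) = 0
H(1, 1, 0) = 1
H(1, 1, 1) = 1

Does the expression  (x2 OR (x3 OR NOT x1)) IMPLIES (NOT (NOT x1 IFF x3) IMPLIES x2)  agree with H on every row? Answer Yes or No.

Evaluate (x2 OR (x3 OR NOT x1)) IMPLIES (NOT (NOT x1 IFF x3) IMPLIES x2) on each row and compare to H:
  x1=0, x2=0, x3=0: formula gives 0, but H = 1 ✗
Since they disagree at (0,0,0), the expression is not a correct formula for H.

No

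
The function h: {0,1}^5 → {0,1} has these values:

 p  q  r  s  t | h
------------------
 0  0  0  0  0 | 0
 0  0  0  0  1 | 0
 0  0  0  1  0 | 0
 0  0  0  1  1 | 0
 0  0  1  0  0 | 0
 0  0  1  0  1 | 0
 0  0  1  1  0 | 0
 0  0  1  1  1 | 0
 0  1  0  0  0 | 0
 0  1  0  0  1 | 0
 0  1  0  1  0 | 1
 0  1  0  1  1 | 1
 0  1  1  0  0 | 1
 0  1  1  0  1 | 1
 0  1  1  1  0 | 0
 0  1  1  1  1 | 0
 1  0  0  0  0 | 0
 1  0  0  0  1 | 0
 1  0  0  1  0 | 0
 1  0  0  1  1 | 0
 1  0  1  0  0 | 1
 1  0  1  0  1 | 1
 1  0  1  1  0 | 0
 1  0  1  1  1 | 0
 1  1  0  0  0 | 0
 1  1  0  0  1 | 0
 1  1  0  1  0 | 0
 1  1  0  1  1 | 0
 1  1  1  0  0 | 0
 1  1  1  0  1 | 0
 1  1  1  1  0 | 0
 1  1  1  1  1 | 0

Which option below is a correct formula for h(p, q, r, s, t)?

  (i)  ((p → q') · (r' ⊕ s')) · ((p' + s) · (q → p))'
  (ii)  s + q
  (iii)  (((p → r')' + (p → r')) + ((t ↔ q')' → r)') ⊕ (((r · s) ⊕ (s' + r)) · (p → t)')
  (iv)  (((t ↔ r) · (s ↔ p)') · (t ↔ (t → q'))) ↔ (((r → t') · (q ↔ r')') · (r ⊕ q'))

i

(ii) fails at (0,0,0,1,0): the formula yields 1, h is 0.
(iii) fails at (0,0,0,0,0): the formula yields 1, h is 0.
(iv) fails at (0,0,1,0,0): the formula yields 1, h is 0.
Only (i) survives; checking it on all 32 rows confirms it matches h.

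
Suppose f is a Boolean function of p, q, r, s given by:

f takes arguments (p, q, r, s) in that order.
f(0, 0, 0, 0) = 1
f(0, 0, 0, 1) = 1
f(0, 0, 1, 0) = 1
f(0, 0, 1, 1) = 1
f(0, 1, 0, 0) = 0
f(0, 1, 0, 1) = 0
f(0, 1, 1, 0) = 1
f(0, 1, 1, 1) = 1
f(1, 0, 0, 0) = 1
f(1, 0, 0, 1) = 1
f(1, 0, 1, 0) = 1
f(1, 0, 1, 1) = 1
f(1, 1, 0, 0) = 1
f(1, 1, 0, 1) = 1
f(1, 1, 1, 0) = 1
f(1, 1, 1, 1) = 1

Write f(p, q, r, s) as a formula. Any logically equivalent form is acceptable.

f(p, q, r, s) = ~((((~p & q) & ~r) & ~s) | (((~p & q) & ~r) & s))

There are just 2 zero rows: (0,1,0,0), (0,1,0,1). Their minterms are ¬p·q·¬r·¬s, ¬p·q·¬r·s; the OR of those covers precisely the 0-outputs, and negating it yields f.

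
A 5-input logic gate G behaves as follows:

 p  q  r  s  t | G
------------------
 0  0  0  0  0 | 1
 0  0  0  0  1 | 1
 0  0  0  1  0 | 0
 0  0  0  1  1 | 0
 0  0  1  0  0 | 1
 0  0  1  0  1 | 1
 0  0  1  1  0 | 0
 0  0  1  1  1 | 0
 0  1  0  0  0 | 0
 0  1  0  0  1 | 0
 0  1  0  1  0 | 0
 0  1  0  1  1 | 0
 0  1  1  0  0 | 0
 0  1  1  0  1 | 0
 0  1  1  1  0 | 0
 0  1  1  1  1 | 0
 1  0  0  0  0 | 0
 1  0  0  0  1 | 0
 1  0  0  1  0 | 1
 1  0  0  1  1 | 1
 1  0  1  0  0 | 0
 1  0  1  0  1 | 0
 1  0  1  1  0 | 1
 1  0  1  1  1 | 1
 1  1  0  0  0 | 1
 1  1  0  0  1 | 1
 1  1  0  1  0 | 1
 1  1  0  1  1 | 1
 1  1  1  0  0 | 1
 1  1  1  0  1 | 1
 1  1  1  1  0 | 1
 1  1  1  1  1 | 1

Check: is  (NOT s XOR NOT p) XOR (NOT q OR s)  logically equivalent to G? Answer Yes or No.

Yes

Evaluate (NOT s XOR NOT p) XOR (NOT q OR s) on each row and compare to G:
  p=0, q=0, r=0, s=0, t=0: formula gives 1, G = 1 ✓
  p=0, q=0, r=0, s=0, t=1: formula gives 1, G = 1 ✓
  p=0, q=0, r=0, s=1, t=0: formula gives 0, G = 0 ✓
  p=0, q=0, r=0, s=1, t=1: formula gives 0, G = 0 ✓
  …and likewise for the remaining 28 rows.
No disagreement on any input; they are logically equivalent.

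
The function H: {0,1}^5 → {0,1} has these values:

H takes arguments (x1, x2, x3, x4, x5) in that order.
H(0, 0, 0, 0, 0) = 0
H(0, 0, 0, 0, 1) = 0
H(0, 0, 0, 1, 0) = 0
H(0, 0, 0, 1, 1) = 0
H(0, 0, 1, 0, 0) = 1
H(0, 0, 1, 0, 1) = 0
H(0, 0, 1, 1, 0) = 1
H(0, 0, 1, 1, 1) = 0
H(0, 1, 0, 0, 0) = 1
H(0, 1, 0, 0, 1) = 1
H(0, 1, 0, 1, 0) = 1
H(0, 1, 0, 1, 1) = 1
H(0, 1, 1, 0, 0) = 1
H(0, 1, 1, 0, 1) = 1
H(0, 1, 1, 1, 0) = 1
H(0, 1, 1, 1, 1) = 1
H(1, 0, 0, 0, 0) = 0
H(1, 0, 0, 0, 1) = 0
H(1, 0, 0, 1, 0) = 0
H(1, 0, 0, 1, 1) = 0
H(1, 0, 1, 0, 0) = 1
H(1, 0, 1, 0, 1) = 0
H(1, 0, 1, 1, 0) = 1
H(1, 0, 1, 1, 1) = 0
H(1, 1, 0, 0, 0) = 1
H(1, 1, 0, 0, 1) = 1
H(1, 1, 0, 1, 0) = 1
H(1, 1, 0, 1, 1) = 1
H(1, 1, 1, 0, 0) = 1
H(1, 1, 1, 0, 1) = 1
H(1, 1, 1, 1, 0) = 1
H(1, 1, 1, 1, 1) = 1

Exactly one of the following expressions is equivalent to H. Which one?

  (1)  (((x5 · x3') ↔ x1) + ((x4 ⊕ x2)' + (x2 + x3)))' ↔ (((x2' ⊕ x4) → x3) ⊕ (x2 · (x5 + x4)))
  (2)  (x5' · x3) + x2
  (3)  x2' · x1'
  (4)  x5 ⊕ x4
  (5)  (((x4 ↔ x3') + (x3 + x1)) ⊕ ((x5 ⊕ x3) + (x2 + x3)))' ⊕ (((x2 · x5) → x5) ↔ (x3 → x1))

2

(1) disagrees with H on (0,0,0,0,0) (formula → 1, table → 0); rule it out.
(3) disagrees with H on (0,0,0,0,0) (formula → 1, table → 0); rule it out.
(4) disagrees with H on (0,0,0,0,1) (formula → 1, table → 0); rule it out.
(5) disagrees with H on (0,0,0,0,1) (formula → 1, table → 0); rule it out.
(2) is the remaining candidate, and it agrees with H on all 32 inputs.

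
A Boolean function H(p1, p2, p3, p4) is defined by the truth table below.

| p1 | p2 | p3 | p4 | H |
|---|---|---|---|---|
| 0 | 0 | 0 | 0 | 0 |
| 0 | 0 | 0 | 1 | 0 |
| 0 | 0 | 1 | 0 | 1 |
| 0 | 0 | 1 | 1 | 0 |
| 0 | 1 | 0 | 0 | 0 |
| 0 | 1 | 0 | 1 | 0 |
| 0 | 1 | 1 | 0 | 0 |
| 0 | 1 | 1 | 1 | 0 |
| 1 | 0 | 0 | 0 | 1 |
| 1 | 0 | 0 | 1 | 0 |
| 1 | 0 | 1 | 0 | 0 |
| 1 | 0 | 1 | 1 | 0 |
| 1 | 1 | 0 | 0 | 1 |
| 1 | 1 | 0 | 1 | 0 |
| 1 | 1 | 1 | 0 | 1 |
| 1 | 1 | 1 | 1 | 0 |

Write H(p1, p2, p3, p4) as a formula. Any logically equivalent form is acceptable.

H(p1, p2, p3, p4) = (((((¬p1 ∧ ¬p2) ∧ p3) ∧ ¬p4) ∨ (((p1 ∧ ¬p2) ∧ ¬p3) ∧ ¬p4)) ∨ (((p1 ∧ p2) ∧ ¬p3) ∧ ¬p4)) ∨ (((p1 ∧ p2) ∧ p3) ∧ ¬p4)

Collect the rows where H=1 — (0,0,1,0), (1,0,0,0), (1,1,0,0), (1,1,1,0) — and write one minterm per row: ¬p1·¬p2·p3·¬p4, p1·¬p2·¬p3·¬p4, p1·p2·¬p3·¬p4, p1·p2·p3·¬p4. Their union (logical OR) reproduces the table exactly.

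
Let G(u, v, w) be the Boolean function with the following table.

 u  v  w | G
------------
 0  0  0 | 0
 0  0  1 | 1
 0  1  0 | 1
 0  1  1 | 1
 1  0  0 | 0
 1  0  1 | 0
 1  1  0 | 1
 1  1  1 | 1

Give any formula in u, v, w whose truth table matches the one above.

The 0-rows are (0,0,0), (1,0,0), (1,0,1). Take each as a conjunction (¬u·¬v·¬w, u·¬v·¬w, u·¬v·w), form their disjunction, and complement — that gives a formula that is 1 everywhere G is.

G(u, v, w) = ¬((((¬u ∧ ¬v) ∧ ¬w) ∨ ((u ∧ ¬v) ∧ ¬w)) ∨ ((u ∧ ¬v) ∧ w))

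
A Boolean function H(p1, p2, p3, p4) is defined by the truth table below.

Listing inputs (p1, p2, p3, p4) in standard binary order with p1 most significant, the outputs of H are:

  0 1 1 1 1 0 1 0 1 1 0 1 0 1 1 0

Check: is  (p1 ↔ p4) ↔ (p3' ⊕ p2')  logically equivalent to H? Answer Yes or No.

No

Check the formula against H row by row:
  p1=0, p2=0, p3=0, p4=0: formula gives 0, H = 0 ✓
  p1=0, p2=0, p3=0, p4=1: formula gives 1, H = 1 ✓
  p1=0, p2=0, p3=1, p4=0: formula gives 1, H = 1 ✓
  p1=0, p2=0, p3=1, p4=1: formula gives 0, but H = 1 ✗
A single disagreement suffices: at (0,0,1,1) they differ, so the formula does not compute H.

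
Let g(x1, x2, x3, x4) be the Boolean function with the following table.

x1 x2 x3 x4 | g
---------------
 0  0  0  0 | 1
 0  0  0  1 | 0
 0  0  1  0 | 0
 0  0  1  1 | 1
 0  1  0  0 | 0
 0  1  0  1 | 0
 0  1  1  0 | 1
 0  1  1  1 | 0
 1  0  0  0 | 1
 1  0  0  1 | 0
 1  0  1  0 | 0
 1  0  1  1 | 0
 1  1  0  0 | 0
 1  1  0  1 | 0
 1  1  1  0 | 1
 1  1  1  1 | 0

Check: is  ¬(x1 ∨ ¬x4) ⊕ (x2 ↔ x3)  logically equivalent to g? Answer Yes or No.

Check the formula against g row by row:
  x1=0, x2=0, x3=0, x4=0: formula gives 1, g = 1 ✓
  x1=0, x2=0, x3=0, x4=1: formula gives 0, g = 0 ✓
  x1=0, x2=0, x3=1, x4=0: formula gives 0, g = 0 ✓
  x1=0, x2=0, x3=1, x4=1: formula gives 1, g = 1 ✓
  …
  x1=0, x2=1, x3=0, x4=1: formula gives 1, but g = 0 ✗
Since they disagree at (0,1,0,1), the expression is not a correct formula for g.

No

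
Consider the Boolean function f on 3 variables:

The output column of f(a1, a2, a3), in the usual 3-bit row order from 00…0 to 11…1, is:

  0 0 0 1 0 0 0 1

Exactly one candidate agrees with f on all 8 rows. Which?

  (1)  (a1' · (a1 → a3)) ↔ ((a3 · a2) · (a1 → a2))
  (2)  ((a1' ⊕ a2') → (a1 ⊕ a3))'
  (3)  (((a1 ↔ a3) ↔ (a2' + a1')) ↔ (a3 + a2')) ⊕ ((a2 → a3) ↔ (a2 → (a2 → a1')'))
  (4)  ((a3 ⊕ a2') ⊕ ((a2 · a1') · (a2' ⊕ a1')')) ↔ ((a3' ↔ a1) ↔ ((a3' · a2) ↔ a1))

4

(1) disagrees with f on (1,0,0) (formula → 1, table → 0); rule it out.
(2) disagrees with f on (0,1,0) (formula → 1, table → 0); rule it out.
(3) disagrees with f on (0,0,1) (formula → 1, table → 0); rule it out.
That leaves (4). Evaluating it on every row reproduces the table of f exactly.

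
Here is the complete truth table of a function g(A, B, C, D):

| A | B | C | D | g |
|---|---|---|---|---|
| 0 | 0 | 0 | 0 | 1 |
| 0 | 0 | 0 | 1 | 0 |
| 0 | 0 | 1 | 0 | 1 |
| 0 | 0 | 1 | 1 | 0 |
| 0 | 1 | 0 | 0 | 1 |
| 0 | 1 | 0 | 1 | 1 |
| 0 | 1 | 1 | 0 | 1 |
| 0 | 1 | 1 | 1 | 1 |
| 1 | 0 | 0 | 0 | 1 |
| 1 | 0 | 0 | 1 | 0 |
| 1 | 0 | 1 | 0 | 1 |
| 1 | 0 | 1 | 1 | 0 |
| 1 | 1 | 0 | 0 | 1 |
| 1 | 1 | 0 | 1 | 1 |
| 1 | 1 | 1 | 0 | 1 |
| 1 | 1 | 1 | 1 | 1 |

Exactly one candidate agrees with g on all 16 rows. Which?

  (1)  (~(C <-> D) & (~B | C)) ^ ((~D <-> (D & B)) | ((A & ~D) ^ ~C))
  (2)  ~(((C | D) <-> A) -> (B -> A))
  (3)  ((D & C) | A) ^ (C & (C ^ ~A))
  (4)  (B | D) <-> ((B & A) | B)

4

(1): at (0,0,1,1) it gives 1, but g = 0 — eliminated.
(2): at (0,0,0,0) it gives 0, but g = 1 — eliminated.
(3): at (0,0,0,0) it gives 0, but g = 1 — eliminated.
That leaves (4). Evaluating it on every row reproduces the table of g exactly.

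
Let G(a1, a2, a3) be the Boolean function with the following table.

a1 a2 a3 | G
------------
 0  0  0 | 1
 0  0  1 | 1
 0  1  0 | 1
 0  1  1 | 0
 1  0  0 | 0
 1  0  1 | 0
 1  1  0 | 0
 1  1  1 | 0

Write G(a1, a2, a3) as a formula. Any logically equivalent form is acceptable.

G(a1, a2, a3) = (((~a1 & ~a2) & ~a3) | ((~a1 & ~a2) & a3)) | ((~a1 & a2) & ~a3)

The 1-rows are (0,0,0), (0,0,1), (0,1,0). Each contributes one minterm — ¬a1·¬a2·¬a3; ¬a1·¬a2·a3; ¬a1·a2·¬a3 — and their disjunction is a sum-of-products form of G.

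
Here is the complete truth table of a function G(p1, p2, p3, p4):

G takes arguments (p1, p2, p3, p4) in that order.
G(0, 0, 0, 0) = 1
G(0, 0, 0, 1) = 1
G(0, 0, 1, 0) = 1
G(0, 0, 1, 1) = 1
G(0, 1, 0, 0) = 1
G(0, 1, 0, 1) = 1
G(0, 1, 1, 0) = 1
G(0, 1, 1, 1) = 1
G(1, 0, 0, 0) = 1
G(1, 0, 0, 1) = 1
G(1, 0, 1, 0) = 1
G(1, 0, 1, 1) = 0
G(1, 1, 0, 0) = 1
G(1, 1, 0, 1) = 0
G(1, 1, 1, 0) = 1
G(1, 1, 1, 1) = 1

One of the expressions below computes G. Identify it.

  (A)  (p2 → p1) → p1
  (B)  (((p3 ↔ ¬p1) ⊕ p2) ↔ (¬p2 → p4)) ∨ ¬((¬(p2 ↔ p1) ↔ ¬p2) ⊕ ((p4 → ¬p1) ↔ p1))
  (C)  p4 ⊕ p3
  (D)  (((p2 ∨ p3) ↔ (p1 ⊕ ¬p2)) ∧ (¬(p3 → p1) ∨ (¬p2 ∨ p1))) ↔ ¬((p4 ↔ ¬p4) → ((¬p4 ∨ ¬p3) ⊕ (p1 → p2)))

B

(A): at (0,0,0,0) it gives 0, but G = 1 — eliminated.
(C): at (0,0,0,0) it gives 0, but G = 1 — eliminated.
(D): at (0,0,1,0) it gives 0, but G = 1 — eliminated.
Only (B) survives; checking it on all 16 rows confirms it matches G.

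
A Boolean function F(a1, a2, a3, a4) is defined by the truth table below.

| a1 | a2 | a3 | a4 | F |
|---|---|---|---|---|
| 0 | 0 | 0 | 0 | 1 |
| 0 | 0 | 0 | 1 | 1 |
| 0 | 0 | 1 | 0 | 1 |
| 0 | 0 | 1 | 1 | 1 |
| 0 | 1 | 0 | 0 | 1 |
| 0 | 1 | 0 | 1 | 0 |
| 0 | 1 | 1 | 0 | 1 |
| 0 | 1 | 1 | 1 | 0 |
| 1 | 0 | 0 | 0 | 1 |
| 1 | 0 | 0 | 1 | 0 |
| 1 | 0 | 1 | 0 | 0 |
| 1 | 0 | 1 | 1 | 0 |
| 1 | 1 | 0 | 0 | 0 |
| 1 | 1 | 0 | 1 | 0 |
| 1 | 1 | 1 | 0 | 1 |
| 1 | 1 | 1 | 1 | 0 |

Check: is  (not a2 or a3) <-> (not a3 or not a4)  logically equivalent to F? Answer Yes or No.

Check the formula against F row by row:
  a1=0, a2=0, a3=0, a4=0: formula gives 1, F = 1 ✓
  a1=0, a2=0, a3=0, a4=1: formula gives 1, F = 1 ✓
  a1=0, a2=0, a3=1, a4=0: formula gives 1, F = 1 ✓
  a1=0, a2=0, a3=1, a4=1: formula gives 0, but F = 1 ✗
Since they disagree at (0,0,1,1), the expression is not a correct formula for F.

No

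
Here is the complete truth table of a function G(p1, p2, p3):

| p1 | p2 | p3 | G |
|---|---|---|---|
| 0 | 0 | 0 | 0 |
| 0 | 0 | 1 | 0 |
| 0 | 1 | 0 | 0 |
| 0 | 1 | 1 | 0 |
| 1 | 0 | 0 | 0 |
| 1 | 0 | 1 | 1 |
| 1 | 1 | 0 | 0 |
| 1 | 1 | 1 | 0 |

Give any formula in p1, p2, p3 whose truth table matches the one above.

G(p1, p2, p3) = (p1 AND NOT p2) AND p3

Only row (1,0,1) gives 1. That row's minterm p1·¬p2·p3 is G directly.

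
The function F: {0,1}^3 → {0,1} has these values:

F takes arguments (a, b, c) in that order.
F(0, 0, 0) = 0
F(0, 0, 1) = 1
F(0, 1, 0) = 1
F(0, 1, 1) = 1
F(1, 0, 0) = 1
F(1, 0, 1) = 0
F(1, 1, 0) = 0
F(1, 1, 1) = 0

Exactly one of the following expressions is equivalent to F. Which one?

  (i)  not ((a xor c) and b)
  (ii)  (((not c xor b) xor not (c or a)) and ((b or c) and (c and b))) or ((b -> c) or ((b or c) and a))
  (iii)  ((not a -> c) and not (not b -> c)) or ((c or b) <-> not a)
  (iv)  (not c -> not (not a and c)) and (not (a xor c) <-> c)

(i) fails at (0,0,0): the formula yields 1, F is 0.
(ii) fails at (0,0,0): the formula yields 1, F is 0.
(iv) fails at (0,0,1): the formula yields 0, F is 1.
That leaves (iii). Evaluating it on every row reproduces the table of F exactly.

iii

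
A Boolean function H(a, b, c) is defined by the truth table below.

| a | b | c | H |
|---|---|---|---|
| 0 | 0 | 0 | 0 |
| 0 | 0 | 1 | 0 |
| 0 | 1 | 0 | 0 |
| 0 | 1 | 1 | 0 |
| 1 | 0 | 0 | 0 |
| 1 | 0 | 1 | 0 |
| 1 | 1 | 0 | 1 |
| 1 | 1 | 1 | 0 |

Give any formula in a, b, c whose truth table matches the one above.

H is 1 on exactly one input, (1,1,0), whose minterm is a·b·¬c. So H is just that conjunction.

H(a, b, c) = (a and b) and not c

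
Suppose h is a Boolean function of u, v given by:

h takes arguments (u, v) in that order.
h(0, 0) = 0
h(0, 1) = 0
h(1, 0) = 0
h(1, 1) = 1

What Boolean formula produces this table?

The output is 1 only when every input is 1 — the AND of all inputs.

h(u, v) = u · v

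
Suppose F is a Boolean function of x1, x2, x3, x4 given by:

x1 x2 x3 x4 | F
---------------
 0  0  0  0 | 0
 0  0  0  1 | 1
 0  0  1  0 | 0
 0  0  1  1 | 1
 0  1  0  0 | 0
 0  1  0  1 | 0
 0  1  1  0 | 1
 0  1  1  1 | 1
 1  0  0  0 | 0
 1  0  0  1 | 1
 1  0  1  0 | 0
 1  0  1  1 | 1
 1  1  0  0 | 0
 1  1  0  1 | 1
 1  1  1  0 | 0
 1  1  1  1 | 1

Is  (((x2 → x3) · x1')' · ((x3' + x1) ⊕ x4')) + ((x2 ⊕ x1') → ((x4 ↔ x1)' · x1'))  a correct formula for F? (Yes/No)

Evaluate (((x2 → x3) · x1')' · ((x3' + x1) ⊕ x4')) + ((x2 ⊕ x1') → ((x4 ↔ x1)' · x1')) on each row and compare to F:
  x1=0, x2=0, x3=0, x4=0: formula gives 0, F = 0 ✓
  x1=0, x2=0, x3=0, x4=1: formula gives 1, F = 1 ✓
  x1=0, x2=0, x3=1, x4=0: formula gives 0, F = 0 ✓
  x1=0, x2=0, x3=1, x4=1: formula gives 1, F = 1 ✓
  x1=0, x2=1, x3=0, x4=0: formula gives 1, but F = 0 ✗
Row (0,1,0,0) is a counterexample, so the formula is not equivalent to F.

No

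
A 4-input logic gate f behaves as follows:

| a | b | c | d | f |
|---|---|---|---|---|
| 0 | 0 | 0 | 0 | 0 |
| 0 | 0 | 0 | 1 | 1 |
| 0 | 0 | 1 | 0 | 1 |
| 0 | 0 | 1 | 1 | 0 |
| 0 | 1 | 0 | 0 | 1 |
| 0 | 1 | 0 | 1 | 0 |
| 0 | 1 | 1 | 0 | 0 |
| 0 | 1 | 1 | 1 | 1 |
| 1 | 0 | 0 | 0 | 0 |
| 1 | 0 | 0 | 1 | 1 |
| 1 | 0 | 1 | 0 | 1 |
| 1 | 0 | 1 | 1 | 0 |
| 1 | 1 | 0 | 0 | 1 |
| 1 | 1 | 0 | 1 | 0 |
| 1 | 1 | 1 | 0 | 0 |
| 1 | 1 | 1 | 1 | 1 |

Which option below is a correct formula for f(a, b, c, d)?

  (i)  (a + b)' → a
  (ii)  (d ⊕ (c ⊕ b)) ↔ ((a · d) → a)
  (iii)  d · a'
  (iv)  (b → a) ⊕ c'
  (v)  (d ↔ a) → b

ii

(i) disagrees with f on (0,0,0,1) (formula → 0, table → 1); rule it out.
(iii) disagrees with f on (0,0,1,0) (formula → 0, table → 1); rule it out.
(iv) disagrees with f on (0,0,0,1) (formula → 0, table → 1); rule it out.
(v) disagrees with f on (0,0,1,0) (formula → 0, table → 1); rule it out.
Only (ii) survives; checking it on all 16 rows confirms it matches f.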